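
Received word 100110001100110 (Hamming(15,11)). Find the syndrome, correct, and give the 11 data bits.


Syndrome = 0: no error detected

Data: 01001100110 (no errors)


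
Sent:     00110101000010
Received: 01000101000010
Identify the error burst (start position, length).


XOR: 01110000000000

Burst at position 1, length 3


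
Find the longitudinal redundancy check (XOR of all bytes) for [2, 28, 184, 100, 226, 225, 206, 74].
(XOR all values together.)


XOR chain: 2 ^ 28 ^ 184 ^ 100 ^ 226 ^ 225 ^ 206 ^ 74 = 69

69


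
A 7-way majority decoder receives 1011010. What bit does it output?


Ones: 4 out of 7
Threshold: 4

1 (4/7 voted 1)


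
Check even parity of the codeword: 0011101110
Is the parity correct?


Number of 1s: 6

Yes, parity is correct (6 ones)


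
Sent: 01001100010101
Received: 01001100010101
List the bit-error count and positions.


XOR: 00000000000000

0 errors (received matches sent)


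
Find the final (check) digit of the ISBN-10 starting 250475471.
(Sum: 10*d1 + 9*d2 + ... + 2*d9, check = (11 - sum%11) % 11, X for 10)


Weighted sum: 199
199 mod 11 = 1

Check digit: X


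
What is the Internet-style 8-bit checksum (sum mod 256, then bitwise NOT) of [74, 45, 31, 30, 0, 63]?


Sum = 243 mod 256 = 243
Complement = 12

12


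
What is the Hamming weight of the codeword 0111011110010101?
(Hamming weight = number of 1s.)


Counting 1s in 0111011110010101

10


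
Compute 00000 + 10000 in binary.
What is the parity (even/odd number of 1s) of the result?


00000 = 0
10000 = 16
Sum = 16 = 10000
1s count = 1

odd parity (1 ones in 10000)


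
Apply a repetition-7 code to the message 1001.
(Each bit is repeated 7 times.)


Each bit -> 7 copies

1111111000000000000001111111


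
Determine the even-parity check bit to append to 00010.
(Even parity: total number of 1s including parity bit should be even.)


Number of 1s in data: 1
Parity bit: 1

1


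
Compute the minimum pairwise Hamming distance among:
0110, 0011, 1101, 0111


Comparing all pairs, minimum distance: 1
Can detect 0 errors, correct 0 errors

1


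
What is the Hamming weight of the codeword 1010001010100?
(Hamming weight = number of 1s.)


Counting 1s in 1010001010100

5


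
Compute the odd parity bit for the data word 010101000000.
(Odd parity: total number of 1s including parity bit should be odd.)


Number of 1s in data: 3
Parity bit: 0

0


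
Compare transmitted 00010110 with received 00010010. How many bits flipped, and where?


XOR: 00000100

1 error(s) at position(s): 5


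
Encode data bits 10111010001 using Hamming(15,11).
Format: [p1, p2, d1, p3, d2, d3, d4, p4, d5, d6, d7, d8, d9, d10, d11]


Parity bits: p1=1, p2=1, p3=1, p4=1

111101111010001


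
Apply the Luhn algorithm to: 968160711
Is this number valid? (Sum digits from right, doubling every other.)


Luhn sum = 38
38 mod 10 = 8

Invalid (Luhn sum mod 10 = 8)


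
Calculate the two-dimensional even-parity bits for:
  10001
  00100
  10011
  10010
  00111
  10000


Row parities: 011011
Column parities: 00011

Row P: 011011, Col P: 00011, Corner: 0


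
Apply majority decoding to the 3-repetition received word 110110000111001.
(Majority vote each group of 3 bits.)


Groups: 110, 110, 000, 111, 001
Majority votes: 11010

11010


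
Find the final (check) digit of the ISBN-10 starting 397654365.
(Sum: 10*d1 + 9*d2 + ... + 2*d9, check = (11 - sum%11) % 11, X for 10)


Weighted sum: 299
299 mod 11 = 2

Check digit: 9


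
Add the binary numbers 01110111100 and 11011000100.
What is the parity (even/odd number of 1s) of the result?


01110111100 = 956
11011000100 = 1732
Sum = 2688 = 101010000000
1s count = 3

odd parity (3 ones in 101010000000)


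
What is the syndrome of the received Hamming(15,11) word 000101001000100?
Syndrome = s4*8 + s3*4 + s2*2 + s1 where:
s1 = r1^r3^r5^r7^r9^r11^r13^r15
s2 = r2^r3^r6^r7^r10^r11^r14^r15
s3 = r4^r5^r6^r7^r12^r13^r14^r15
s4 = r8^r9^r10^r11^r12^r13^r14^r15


s1=0, s2=1, s3=1, s4=0

Syndrome = 6 (error at position 6)


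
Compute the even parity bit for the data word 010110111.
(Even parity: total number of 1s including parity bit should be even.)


Number of 1s in data: 6
Parity bit: 0

0


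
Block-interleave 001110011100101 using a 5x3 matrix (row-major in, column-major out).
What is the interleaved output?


Matrix:
  001
  110
  011
  100
  101
Read columns: 010110110010101

010110110010101


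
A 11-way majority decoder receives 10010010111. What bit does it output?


Ones: 6 out of 11
Threshold: 6

1 (6/11 voted 1)


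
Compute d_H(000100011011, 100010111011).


XOR: 100110100000
Count of 1s: 4

4


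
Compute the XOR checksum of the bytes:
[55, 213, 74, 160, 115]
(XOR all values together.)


XOR chain: 55 ^ 213 ^ 74 ^ 160 ^ 115 = 123

123


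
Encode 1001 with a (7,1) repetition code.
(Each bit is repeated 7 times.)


Each bit -> 7 copies

1111111000000000000001111111


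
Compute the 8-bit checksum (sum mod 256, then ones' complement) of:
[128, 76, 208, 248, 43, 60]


Sum = 763 mod 256 = 251
Complement = 4

4


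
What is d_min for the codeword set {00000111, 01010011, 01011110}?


Comparing all pairs, minimum distance: 3
Can detect 2 errors, correct 1 errors

3


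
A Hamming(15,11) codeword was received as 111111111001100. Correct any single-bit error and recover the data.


Syndrome = 0: no error detected

Data: 11111001100 (no errors)


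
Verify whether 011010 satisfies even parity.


Number of 1s: 3

No, parity error (3 ones)


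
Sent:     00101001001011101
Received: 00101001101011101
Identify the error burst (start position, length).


XOR: 00000000100000000

Burst at position 8, length 1


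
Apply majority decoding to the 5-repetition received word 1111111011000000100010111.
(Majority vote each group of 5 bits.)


Groups: 11111, 11011, 00000, 01000, 10111
Majority votes: 11001

11001


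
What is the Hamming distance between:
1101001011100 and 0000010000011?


XOR: 1101011011111
Count of 1s: 10

10


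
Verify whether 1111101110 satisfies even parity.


Number of 1s: 8

Yes, parity is correct (8 ones)


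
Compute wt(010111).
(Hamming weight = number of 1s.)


Counting 1s in 010111

4


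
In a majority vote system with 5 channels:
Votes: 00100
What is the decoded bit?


Ones: 1 out of 5
Threshold: 3

0 (1/5 voted 1)


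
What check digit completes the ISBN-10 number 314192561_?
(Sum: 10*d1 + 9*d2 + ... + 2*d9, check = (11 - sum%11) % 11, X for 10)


Weighted sum: 182
182 mod 11 = 6

Check digit: 5


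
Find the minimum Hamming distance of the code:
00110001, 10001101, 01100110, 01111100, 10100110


Comparing all pairs, minimum distance: 2
Can detect 1 errors, correct 0 errors

2


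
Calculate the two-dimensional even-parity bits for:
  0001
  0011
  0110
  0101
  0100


Row parities: 10001
Column parities: 0101

Row P: 10001, Col P: 0101, Corner: 0


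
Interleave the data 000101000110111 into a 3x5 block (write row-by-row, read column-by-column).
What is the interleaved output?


Matrix:
  00010
  10001
  10111
Read columns: 011000001101011

011000001101011


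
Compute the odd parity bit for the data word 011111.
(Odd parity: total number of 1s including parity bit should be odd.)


Number of 1s in data: 5
Parity bit: 0

0


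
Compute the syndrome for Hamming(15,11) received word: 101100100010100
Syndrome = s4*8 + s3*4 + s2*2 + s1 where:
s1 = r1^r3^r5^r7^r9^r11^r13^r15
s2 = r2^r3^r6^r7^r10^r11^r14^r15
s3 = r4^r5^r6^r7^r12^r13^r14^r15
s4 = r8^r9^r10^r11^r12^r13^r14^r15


s1=1, s2=1, s3=1, s4=0

Syndrome = 7 (error at position 7)


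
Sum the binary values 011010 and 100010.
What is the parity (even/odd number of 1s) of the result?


011010 = 26
100010 = 34
Sum = 60 = 111100
1s count = 4

even parity (4 ones in 111100)


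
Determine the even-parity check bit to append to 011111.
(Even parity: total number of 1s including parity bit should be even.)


Number of 1s in data: 5
Parity bit: 1

1


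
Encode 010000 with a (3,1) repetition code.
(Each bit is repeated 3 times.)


Each bit -> 3 copies

000111000000000000


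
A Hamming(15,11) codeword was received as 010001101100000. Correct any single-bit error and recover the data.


Syndrome = 0: no error detected

Data: 00111100000 (no errors)


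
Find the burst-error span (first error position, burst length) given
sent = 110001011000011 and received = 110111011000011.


XOR: 000110000000000

Burst at position 3, length 2


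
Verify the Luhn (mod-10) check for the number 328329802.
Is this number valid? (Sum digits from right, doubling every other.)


Luhn sum = 42
42 mod 10 = 2

Invalid (Luhn sum mod 10 = 2)


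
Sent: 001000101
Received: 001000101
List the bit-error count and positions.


XOR: 000000000

0 errors (received matches sent)


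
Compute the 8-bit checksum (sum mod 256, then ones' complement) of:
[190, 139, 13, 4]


Sum = 346 mod 256 = 90
Complement = 165

165


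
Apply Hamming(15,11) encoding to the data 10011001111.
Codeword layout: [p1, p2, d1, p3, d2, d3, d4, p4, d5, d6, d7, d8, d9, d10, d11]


Parity bits: p1=1, p2=0, p3=1, p4=1

101100111001111


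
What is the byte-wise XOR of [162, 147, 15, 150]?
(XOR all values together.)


XOR chain: 162 ^ 147 ^ 15 ^ 150 = 168

168


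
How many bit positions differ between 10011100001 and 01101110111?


XOR: 11110010110
Count of 1s: 7

7


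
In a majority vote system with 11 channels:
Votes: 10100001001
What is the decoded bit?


Ones: 4 out of 11
Threshold: 6

0 (4/11 voted 1)


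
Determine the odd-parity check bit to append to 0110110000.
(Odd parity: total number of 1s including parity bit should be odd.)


Number of 1s in data: 4
Parity bit: 1

1


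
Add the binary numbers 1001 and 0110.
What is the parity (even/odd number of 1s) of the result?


1001 = 9
0110 = 6
Sum = 15 = 1111
1s count = 4

even parity (4 ones in 1111)


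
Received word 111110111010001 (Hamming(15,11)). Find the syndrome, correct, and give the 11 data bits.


Syndrome = 3: error at position 3

Data: 01011010001 (corrected bit 3)


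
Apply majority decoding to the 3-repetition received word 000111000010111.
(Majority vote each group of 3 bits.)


Groups: 000, 111, 000, 010, 111
Majority votes: 01001

01001


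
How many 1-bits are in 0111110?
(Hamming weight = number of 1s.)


Counting 1s in 0111110

5


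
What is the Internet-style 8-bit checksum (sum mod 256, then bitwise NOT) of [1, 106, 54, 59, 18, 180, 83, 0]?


Sum = 501 mod 256 = 245
Complement = 10

10


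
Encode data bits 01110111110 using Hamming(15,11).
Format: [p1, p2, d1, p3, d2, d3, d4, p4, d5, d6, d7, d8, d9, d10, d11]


Parity bits: p1=0, p2=1, p3=0, p4=1

010011110111110


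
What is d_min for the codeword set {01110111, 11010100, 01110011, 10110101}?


Comparing all pairs, minimum distance: 1
Can detect 0 errors, correct 0 errors

1


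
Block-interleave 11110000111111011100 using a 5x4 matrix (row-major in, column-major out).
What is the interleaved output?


Matrix:
  1111
  0000
  1111
  1101
  1100
Read columns: 10111101111010010110

10111101111010010110


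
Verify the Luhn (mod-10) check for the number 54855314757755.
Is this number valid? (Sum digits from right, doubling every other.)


Luhn sum = 55
55 mod 10 = 5

Invalid (Luhn sum mod 10 = 5)


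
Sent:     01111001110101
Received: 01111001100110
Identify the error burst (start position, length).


XOR: 00000000010011

Burst at position 9, length 5


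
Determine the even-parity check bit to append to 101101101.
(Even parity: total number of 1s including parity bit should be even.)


Number of 1s in data: 6
Parity bit: 0

0


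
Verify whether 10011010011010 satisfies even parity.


Number of 1s: 7

No, parity error (7 ones)


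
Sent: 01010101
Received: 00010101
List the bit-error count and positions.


XOR: 01000000

1 error(s) at position(s): 1


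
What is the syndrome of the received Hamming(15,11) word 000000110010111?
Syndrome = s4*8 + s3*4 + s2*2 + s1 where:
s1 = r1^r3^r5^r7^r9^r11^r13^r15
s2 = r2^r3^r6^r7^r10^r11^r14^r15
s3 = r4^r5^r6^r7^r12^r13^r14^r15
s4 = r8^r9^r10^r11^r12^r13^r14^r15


s1=0, s2=0, s3=0, s4=1

Syndrome = 8 (error at position 8)


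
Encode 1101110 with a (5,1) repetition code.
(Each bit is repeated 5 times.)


Each bit -> 5 copies

11111111110000011111111111111100000


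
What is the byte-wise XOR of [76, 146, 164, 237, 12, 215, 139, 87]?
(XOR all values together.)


XOR chain: 76 ^ 146 ^ 164 ^ 237 ^ 12 ^ 215 ^ 139 ^ 87 = 144

144


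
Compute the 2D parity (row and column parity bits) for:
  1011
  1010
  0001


Row parities: 101
Column parities: 0000

Row P: 101, Col P: 0000, Corner: 0


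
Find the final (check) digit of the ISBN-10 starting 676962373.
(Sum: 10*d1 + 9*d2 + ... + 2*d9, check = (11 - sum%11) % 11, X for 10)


Weighted sum: 319
319 mod 11 = 0

Check digit: 0


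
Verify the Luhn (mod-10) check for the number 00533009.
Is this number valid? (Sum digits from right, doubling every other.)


Luhn sum = 19
19 mod 10 = 9

Invalid (Luhn sum mod 10 = 9)


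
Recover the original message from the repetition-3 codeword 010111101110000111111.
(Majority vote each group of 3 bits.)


Groups: 010, 111, 101, 110, 000, 111, 111
Majority votes: 0111011

0111011


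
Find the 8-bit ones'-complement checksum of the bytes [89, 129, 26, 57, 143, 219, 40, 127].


Sum = 830 mod 256 = 62
Complement = 193

193


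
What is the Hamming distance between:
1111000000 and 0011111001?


XOR: 1100111001
Count of 1s: 6

6


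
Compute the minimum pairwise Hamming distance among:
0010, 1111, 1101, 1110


Comparing all pairs, minimum distance: 1
Can detect 0 errors, correct 0 errors

1


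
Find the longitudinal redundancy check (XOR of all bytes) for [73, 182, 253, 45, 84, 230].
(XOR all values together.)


XOR chain: 73 ^ 182 ^ 253 ^ 45 ^ 84 ^ 230 = 157

157


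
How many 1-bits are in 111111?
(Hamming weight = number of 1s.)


Counting 1s in 111111

6


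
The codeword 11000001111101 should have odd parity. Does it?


Number of 1s: 8

No, parity error (8 ones)


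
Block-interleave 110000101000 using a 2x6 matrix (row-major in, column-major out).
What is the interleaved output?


Matrix:
  110000
  101000
Read columns: 111001000000

111001000000


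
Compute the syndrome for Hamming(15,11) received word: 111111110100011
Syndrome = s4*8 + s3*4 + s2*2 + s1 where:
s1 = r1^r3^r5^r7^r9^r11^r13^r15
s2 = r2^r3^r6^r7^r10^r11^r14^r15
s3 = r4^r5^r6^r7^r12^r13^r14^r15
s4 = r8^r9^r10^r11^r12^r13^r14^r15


s1=1, s2=1, s3=0, s4=0

Syndrome = 3 (error at position 3)


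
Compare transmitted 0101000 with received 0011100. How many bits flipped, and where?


XOR: 0110100

3 error(s) at position(s): 1, 2, 4


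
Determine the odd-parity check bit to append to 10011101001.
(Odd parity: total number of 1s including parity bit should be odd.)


Number of 1s in data: 6
Parity bit: 1

1


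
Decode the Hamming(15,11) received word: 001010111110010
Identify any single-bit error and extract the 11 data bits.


Syndrome = 15: error at position 15

Data: 11011110011 (corrected bit 15)


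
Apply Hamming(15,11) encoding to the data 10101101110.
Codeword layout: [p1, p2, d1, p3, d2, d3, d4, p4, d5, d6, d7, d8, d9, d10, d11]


Parity bits: p1=1, p2=0, p3=0, p4=1

101001011101110


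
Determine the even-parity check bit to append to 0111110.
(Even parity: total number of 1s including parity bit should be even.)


Number of 1s in data: 5
Parity bit: 1

1


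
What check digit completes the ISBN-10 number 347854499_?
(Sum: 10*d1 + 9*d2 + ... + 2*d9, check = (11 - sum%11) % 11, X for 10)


Weighted sum: 289
289 mod 11 = 3

Check digit: 8


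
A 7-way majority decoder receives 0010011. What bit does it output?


Ones: 3 out of 7
Threshold: 4

0 (3/7 voted 1)


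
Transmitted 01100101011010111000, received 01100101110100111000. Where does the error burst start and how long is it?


XOR: 00000000101110000000

Burst at position 8, length 5


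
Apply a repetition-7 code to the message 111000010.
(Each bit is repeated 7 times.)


Each bit -> 7 copies

111111111111111111111000000000000000000000000000011111110000000


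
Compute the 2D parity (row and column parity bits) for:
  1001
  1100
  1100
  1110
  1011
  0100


Row parities: 000111
Column parities: 1000

Row P: 000111, Col P: 1000, Corner: 1


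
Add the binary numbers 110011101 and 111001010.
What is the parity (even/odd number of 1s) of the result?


110011101 = 413
111001010 = 458
Sum = 871 = 1101100111
1s count = 7

odd parity (7 ones in 1101100111)


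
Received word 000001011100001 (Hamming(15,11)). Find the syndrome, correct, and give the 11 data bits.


Syndrome = 2: error at position 2

Data: 00101100001 (corrected bit 2)


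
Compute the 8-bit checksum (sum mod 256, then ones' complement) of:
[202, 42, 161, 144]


Sum = 549 mod 256 = 37
Complement = 218

218


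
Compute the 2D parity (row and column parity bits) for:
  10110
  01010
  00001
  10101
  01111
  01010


Row parities: 101100
Column parities: 01101

Row P: 101100, Col P: 01101, Corner: 1


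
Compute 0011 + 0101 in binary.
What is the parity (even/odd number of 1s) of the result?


0011 = 3
0101 = 5
Sum = 8 = 1000
1s count = 1

odd parity (1 ones in 1000)


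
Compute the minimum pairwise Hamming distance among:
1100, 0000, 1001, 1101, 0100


Comparing all pairs, minimum distance: 1
Can detect 0 errors, correct 0 errors

1


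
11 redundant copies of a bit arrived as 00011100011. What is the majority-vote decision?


Ones: 5 out of 11
Threshold: 6

0 (5/11 voted 1)


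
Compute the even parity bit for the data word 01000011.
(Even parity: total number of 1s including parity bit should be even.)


Number of 1s in data: 3
Parity bit: 1

1


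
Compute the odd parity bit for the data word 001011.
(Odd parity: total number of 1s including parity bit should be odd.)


Number of 1s in data: 3
Parity bit: 0

0


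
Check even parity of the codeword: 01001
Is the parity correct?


Number of 1s: 2

Yes, parity is correct (2 ones)


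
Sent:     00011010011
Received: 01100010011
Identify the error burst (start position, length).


XOR: 01111000000

Burst at position 1, length 4


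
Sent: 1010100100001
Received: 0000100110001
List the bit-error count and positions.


XOR: 1010000010000

3 error(s) at position(s): 0, 2, 8


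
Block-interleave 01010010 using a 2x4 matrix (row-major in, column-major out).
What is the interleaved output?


Matrix:
  0101
  0010
Read columns: 00100110

00100110


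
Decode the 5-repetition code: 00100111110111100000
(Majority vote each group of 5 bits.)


Groups: 00100, 11111, 01111, 00000
Majority votes: 0110

0110


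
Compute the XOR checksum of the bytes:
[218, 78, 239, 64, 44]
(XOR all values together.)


XOR chain: 218 ^ 78 ^ 239 ^ 64 ^ 44 = 23

23


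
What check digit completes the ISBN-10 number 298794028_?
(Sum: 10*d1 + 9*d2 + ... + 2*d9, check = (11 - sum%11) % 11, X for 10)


Weighted sum: 310
310 mod 11 = 2

Check digit: 9


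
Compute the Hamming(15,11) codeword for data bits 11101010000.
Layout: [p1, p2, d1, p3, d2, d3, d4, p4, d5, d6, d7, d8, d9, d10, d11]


Parity bits: p1=0, p2=1, p3=0, p4=0

011011001010000


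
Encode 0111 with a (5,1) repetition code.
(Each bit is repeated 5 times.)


Each bit -> 5 copies

00000111111111111111


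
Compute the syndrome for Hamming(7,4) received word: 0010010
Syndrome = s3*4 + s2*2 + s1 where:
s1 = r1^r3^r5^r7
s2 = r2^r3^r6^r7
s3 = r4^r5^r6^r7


s1=1, s2=0, s3=1

Syndrome = 5 (error at position 5)


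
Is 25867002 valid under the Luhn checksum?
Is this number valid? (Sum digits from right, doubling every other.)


Luhn sum = 29
29 mod 10 = 9

Invalid (Luhn sum mod 10 = 9)


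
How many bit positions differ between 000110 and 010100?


XOR: 010010
Count of 1s: 2

2


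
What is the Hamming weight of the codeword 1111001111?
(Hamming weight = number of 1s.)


Counting 1s in 1111001111

8


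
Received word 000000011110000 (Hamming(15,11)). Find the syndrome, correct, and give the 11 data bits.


Syndrome = 0: no error detected

Data: 00001110000 (no errors)


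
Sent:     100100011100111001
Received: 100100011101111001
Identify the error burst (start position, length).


XOR: 000000000001000000

Burst at position 11, length 1


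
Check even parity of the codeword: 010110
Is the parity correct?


Number of 1s: 3

No, parity error (3 ones)


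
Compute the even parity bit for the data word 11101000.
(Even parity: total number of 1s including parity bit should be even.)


Number of 1s in data: 4
Parity bit: 0

0


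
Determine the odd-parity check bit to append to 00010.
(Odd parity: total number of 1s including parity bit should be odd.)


Number of 1s in data: 1
Parity bit: 0

0


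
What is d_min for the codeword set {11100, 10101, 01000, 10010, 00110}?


Comparing all pairs, minimum distance: 2
Can detect 1 errors, correct 0 errors

2


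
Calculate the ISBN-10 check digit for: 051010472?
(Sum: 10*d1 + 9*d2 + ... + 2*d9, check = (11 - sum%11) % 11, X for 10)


Weighted sum: 100
100 mod 11 = 1

Check digit: X


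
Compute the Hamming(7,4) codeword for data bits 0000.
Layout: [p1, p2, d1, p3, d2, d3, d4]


Parity bits: p1=0, p2=0, p3=0

0000000


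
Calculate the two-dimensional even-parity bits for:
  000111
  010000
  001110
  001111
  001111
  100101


Row parities: 111001
Column parities: 111100

Row P: 111001, Col P: 111100, Corner: 0


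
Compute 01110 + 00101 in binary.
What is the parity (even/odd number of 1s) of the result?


01110 = 14
00101 = 5
Sum = 19 = 10011
1s count = 3

odd parity (3 ones in 10011)


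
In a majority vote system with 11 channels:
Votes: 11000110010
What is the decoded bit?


Ones: 5 out of 11
Threshold: 6

0 (5/11 voted 1)


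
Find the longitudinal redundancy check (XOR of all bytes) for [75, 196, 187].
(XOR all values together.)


XOR chain: 75 ^ 196 ^ 187 = 52

52


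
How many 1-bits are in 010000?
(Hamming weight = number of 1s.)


Counting 1s in 010000

1


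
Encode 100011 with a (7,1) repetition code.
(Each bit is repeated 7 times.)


Each bit -> 7 copies

111111100000000000000000000011111111111111


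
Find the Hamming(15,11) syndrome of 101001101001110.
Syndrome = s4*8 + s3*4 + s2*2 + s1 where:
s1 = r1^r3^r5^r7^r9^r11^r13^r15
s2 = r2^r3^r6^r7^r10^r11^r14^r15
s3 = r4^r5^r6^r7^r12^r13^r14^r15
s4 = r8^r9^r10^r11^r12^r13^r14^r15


s1=1, s2=0, s3=1, s4=0

Syndrome = 5 (error at position 5)


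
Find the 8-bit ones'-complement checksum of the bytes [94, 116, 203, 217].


Sum = 630 mod 256 = 118
Complement = 137

137


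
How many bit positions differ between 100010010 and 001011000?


XOR: 101001010
Count of 1s: 4

4


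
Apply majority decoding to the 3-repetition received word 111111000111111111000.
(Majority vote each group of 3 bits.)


Groups: 111, 111, 000, 111, 111, 111, 000
Majority votes: 1101110

1101110


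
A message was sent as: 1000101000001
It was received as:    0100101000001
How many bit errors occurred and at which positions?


XOR: 1100000000000

2 error(s) at position(s): 0, 1


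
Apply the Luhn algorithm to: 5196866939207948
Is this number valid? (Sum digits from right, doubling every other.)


Luhn sum = 91
91 mod 10 = 1

Invalid (Luhn sum mod 10 = 1)


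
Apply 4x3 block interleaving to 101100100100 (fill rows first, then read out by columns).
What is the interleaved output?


Matrix:
  101
  100
  100
  100
Read columns: 111100001000

111100001000


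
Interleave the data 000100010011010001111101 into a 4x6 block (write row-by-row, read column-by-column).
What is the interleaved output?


Matrix:
  000100
  010011
  010001
  111101
Read columns: 000101110001100101000111

000101110001100101000111


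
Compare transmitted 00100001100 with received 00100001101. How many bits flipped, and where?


XOR: 00000000001

1 error(s) at position(s): 10


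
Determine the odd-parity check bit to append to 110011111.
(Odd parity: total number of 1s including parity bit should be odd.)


Number of 1s in data: 7
Parity bit: 0

0


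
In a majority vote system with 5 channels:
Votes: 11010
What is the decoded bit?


Ones: 3 out of 5
Threshold: 3

1 (3/5 voted 1)


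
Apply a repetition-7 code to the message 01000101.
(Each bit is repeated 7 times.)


Each bit -> 7 copies

00000001111111000000000000000000000111111100000001111111


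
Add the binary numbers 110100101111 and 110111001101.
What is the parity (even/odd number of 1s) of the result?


110100101111 = 3375
110111001101 = 3533
Sum = 6908 = 1101011111100
1s count = 9

odd parity (9 ones in 1101011111100)


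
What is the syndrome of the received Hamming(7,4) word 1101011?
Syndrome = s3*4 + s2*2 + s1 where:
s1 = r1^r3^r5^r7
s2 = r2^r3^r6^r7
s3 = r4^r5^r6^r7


s1=0, s2=1, s3=1

Syndrome = 6 (error at position 6)


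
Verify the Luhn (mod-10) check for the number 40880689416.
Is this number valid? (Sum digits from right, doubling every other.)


Luhn sum = 51
51 mod 10 = 1

Invalid (Luhn sum mod 10 = 1)


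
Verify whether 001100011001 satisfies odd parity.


Number of 1s: 5

Yes, parity is correct (5 ones)


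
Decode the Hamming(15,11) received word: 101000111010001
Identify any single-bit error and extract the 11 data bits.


Syndrome = 0: no error detected

Data: 10011010001 (no errors)


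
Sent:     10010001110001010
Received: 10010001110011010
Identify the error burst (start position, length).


XOR: 00000000000010000

Burst at position 12, length 1


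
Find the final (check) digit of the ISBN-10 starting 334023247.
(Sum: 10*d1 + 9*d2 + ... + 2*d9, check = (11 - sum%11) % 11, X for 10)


Weighted sum: 150
150 mod 11 = 7

Check digit: 4


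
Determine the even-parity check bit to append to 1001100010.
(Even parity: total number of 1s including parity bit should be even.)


Number of 1s in data: 4
Parity bit: 0

0


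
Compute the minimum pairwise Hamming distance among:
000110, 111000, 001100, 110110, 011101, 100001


Comparing all pairs, minimum distance: 2
Can detect 1 errors, correct 0 errors

2


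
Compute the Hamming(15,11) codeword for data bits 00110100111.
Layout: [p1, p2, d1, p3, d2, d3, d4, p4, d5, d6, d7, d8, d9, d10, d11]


Parity bits: p1=1, p2=1, p3=1, p4=0

110101100100111


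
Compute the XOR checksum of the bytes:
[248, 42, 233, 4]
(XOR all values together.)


XOR chain: 248 ^ 42 ^ 233 ^ 4 = 63

63


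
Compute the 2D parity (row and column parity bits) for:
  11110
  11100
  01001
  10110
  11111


Row parities: 01011
Column parities: 00010

Row P: 01011, Col P: 00010, Corner: 1


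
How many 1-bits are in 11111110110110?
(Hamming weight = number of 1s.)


Counting 1s in 11111110110110

11


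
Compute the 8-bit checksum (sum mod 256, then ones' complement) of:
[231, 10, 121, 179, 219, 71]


Sum = 831 mod 256 = 63
Complement = 192

192


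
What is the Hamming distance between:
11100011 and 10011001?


XOR: 01111010
Count of 1s: 5

5


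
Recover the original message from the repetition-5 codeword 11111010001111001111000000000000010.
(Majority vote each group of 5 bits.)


Groups: 11111, 01000, 11110, 01111, 00000, 00000, 00010
Majority votes: 1011000

1011000


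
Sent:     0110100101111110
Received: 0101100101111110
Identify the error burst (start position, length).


XOR: 0011000000000000

Burst at position 2, length 2


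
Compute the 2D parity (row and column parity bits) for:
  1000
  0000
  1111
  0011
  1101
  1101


Row parities: 100011
Column parities: 0100

Row P: 100011, Col P: 0100, Corner: 1


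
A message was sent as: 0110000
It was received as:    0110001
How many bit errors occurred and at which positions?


XOR: 0000001

1 error(s) at position(s): 6


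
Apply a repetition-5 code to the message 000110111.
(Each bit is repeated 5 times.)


Each bit -> 5 copies

000000000000000111111111100000111111111111111


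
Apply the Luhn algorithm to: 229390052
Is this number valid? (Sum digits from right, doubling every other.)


Luhn sum = 33
33 mod 10 = 3

Invalid (Luhn sum mod 10 = 3)


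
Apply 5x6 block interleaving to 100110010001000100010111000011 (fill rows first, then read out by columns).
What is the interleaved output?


Matrix:
  100110
  010001
  000100
  010111
  000011
Read columns: 100000101000000101101001101011

100000101000000101101001101011


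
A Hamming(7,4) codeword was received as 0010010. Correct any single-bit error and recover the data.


Syndrome = 5: error at position 5

Data: 1110 (corrected bit 5)


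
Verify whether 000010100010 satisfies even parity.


Number of 1s: 3

No, parity error (3 ones)


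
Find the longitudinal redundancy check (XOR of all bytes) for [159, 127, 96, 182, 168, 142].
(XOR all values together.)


XOR chain: 159 ^ 127 ^ 96 ^ 182 ^ 168 ^ 142 = 16

16


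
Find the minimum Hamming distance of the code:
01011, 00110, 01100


Comparing all pairs, minimum distance: 2
Can detect 1 errors, correct 0 errors

2


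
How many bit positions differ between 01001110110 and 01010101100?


XOR: 00011011010
Count of 1s: 5

5


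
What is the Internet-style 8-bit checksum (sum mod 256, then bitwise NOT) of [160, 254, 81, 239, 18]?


Sum = 752 mod 256 = 240
Complement = 15

15


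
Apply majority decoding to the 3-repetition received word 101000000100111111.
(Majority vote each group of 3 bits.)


Groups: 101, 000, 000, 100, 111, 111
Majority votes: 100011

100011


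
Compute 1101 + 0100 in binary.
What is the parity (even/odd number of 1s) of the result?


1101 = 13
0100 = 4
Sum = 17 = 10001
1s count = 2

even parity (2 ones in 10001)


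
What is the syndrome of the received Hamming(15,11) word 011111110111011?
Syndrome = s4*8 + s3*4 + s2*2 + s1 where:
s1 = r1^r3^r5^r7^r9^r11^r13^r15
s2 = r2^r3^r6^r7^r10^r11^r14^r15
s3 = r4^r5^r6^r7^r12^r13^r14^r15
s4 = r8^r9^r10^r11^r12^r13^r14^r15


s1=1, s2=0, s3=1, s4=0

Syndrome = 5 (error at position 5)


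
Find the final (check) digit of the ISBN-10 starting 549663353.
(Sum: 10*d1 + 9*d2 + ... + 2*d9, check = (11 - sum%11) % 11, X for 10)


Weighted sum: 284
284 mod 11 = 9

Check digit: 2


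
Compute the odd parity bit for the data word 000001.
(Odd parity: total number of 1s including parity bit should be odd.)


Number of 1s in data: 1
Parity bit: 0

0


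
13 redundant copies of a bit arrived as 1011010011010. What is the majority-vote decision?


Ones: 7 out of 13
Threshold: 7

1 (7/13 voted 1)


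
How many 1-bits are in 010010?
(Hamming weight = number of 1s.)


Counting 1s in 010010

2


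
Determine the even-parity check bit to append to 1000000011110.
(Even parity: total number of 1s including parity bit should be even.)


Number of 1s in data: 5
Parity bit: 1

1


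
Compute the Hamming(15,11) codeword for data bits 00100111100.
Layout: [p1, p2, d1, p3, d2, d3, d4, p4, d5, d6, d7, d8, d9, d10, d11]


Parity bits: p1=0, p2=1, p3=1, p4=0

010101000111100


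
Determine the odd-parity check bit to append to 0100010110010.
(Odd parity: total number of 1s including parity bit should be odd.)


Number of 1s in data: 5
Parity bit: 0

0


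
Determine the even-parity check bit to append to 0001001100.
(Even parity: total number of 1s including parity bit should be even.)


Number of 1s in data: 3
Parity bit: 1

1


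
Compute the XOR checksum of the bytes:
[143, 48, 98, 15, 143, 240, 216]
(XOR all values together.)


XOR chain: 143 ^ 48 ^ 98 ^ 15 ^ 143 ^ 240 ^ 216 = 117

117


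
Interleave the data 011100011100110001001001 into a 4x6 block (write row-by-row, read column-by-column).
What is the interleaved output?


Matrix:
  011100
  011100
  110001
  001001
Read columns: 001011101101110000000011

001011101101110000000011


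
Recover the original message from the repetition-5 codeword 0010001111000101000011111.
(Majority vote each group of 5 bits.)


Groups: 00100, 01111, 00010, 10000, 11111
Majority votes: 01001

01001


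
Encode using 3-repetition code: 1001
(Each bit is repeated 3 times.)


Each bit -> 3 copies

111000000111


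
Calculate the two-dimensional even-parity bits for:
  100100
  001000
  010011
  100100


Row parities: 0110
Column parities: 011011

Row P: 0110, Col P: 011011, Corner: 0


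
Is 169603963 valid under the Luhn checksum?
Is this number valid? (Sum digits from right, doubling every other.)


Luhn sum = 37
37 mod 10 = 7

Invalid (Luhn sum mod 10 = 7)


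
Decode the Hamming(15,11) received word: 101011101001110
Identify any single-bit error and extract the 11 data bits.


Syndrome = 0: no error detected

Data: 11111001110 (no errors)


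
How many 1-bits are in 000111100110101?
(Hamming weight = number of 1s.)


Counting 1s in 000111100110101

8


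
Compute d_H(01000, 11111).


XOR: 10111
Count of 1s: 4

4


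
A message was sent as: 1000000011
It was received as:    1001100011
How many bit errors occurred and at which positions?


XOR: 0001100000

2 error(s) at position(s): 3, 4


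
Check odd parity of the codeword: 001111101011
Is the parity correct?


Number of 1s: 8

No, parity error (8 ones)


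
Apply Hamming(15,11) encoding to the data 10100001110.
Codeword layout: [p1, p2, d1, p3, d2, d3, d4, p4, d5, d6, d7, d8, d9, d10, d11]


Parity bits: p1=0, p2=1, p3=0, p4=1

011001010001110


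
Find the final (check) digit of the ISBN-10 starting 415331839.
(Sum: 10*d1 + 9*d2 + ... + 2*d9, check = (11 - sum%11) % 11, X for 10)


Weighted sum: 192
192 mod 11 = 5

Check digit: 6


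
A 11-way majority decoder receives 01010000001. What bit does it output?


Ones: 3 out of 11
Threshold: 6

0 (3/11 voted 1)


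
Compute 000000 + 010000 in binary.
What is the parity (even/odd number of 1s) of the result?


000000 = 0
010000 = 16
Sum = 16 = 10000
1s count = 1

odd parity (1 ones in 10000)


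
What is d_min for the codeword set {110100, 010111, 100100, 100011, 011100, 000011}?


Comparing all pairs, minimum distance: 1
Can detect 0 errors, correct 0 errors

1


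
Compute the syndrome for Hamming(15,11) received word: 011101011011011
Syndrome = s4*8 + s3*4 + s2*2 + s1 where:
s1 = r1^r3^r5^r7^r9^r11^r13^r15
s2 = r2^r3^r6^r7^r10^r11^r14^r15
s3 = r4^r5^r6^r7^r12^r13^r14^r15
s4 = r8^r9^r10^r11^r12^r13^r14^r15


s1=0, s2=0, s3=1, s4=0

Syndrome = 4 (error at position 4)


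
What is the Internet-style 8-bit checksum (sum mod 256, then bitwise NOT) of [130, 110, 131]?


Sum = 371 mod 256 = 115
Complement = 140

140


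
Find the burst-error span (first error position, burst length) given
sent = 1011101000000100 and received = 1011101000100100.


XOR: 0000000000100000

Burst at position 10, length 1


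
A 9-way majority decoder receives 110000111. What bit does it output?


Ones: 5 out of 9
Threshold: 5

1 (5/9 voted 1)


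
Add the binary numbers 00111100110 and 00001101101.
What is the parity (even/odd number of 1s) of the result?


00111100110 = 486
00001101101 = 109
Sum = 595 = 1001010011
1s count = 5

odd parity (5 ones in 1001010011)


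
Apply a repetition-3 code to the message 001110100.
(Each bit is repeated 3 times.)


Each bit -> 3 copies

000000111111111000111000000


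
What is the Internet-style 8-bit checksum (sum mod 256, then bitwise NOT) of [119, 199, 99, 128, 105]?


Sum = 650 mod 256 = 138
Complement = 117

117


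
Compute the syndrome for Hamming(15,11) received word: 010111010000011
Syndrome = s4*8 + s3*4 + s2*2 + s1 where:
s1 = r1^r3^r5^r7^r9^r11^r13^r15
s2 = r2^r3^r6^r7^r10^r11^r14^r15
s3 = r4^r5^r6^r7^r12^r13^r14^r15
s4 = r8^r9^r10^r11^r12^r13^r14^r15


s1=0, s2=0, s3=1, s4=1

Syndrome = 12 (error at position 12)


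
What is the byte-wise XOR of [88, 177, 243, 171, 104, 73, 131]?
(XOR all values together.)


XOR chain: 88 ^ 177 ^ 243 ^ 171 ^ 104 ^ 73 ^ 131 = 19

19


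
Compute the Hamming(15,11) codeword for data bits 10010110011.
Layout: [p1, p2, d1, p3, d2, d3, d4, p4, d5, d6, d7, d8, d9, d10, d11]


Parity bits: p1=0, p2=0, p3=1, p4=0

001100100110011


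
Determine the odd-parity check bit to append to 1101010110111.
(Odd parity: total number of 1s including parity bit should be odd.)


Number of 1s in data: 9
Parity bit: 0

0


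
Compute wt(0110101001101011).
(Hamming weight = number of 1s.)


Counting 1s in 0110101001101011

9


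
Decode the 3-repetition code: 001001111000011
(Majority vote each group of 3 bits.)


Groups: 001, 001, 111, 000, 011
Majority votes: 00101

00101


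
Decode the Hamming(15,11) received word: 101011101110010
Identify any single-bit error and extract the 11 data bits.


Syndrome = 0: no error detected

Data: 11111110010 (no errors)


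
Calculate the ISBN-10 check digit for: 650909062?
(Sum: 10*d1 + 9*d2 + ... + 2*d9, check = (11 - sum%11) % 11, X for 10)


Weighted sum: 235
235 mod 11 = 4

Check digit: 7


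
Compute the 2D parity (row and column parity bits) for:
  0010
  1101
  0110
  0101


Row parities: 1100
Column parities: 1100

Row P: 1100, Col P: 1100, Corner: 0


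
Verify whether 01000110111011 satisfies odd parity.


Number of 1s: 8

No, parity error (8 ones)


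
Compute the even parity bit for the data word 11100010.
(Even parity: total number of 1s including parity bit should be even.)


Number of 1s in data: 4
Parity bit: 0

0


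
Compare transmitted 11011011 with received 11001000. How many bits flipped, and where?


XOR: 00010011

3 error(s) at position(s): 3, 6, 7


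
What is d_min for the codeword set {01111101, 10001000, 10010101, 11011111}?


Comparing all pairs, minimum distance: 3
Can detect 2 errors, correct 1 errors

3


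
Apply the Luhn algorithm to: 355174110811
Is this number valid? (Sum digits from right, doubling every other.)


Luhn sum = 36
36 mod 10 = 6

Invalid (Luhn sum mod 10 = 6)


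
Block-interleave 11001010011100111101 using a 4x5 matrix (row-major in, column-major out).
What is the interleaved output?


Matrix:
  11001
  01001
  11001
  11101
Read columns: 10111111000100001111

10111111000100001111


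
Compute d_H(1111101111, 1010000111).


XOR: 0101101000
Count of 1s: 4

4


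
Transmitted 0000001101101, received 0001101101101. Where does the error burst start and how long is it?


XOR: 0001100000000

Burst at position 3, length 2


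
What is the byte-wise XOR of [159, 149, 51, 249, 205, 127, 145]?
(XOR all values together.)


XOR chain: 159 ^ 149 ^ 51 ^ 249 ^ 205 ^ 127 ^ 145 = 227

227


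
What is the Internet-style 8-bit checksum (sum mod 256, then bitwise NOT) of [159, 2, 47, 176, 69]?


Sum = 453 mod 256 = 197
Complement = 58

58


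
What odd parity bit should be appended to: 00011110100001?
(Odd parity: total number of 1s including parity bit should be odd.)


Number of 1s in data: 6
Parity bit: 1

1
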